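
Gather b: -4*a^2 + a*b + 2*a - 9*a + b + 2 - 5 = -4*a^2 - 7*a + b*(a + 1) - 3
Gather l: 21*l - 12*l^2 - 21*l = -12*l^2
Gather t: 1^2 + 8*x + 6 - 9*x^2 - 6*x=-9*x^2 + 2*x + 7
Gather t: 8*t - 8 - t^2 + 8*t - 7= -t^2 + 16*t - 15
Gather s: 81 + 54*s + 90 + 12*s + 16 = 66*s + 187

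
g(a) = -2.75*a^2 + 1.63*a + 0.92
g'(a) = 1.63 - 5.5*a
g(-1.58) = -8.52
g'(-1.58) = 10.32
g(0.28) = 1.16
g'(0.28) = 0.09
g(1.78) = -4.89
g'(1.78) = -8.16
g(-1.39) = -6.66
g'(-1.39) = 9.28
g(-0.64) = -1.25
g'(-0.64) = 5.15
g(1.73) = -4.49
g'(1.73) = -7.88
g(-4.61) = -65.04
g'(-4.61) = 26.98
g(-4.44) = -60.53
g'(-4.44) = 26.05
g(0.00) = 0.92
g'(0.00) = 1.63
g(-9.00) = -236.50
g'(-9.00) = 51.13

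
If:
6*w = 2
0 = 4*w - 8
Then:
No Solution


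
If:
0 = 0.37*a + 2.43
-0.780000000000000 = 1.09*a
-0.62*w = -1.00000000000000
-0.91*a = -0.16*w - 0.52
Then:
No Solution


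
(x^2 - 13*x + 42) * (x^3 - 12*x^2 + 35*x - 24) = x^5 - 25*x^4 + 233*x^3 - 983*x^2 + 1782*x - 1008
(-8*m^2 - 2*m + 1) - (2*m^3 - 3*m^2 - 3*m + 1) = -2*m^3 - 5*m^2 + m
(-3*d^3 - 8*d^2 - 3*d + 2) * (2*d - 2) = -6*d^4 - 10*d^3 + 10*d^2 + 10*d - 4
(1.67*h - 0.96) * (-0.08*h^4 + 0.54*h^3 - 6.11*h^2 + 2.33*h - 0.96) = -0.1336*h^5 + 0.9786*h^4 - 10.7221*h^3 + 9.7567*h^2 - 3.84*h + 0.9216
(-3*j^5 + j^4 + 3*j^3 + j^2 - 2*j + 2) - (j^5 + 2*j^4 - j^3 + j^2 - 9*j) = -4*j^5 - j^4 + 4*j^3 + 7*j + 2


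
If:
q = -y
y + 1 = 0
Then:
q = 1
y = -1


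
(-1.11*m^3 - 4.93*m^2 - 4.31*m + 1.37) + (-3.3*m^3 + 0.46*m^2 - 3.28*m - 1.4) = -4.41*m^3 - 4.47*m^2 - 7.59*m - 0.0299999999999998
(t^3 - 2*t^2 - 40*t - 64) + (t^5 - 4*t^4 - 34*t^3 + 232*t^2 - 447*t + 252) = t^5 - 4*t^4 - 33*t^3 + 230*t^2 - 487*t + 188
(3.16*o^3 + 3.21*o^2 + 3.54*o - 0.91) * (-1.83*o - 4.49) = -5.7828*o^4 - 20.0627*o^3 - 20.8911*o^2 - 14.2293*o + 4.0859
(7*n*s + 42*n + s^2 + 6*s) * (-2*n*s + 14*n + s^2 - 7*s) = -14*n^2*s^2 + 14*n^2*s + 588*n^2 + 5*n*s^3 - 5*n*s^2 - 210*n*s + s^4 - s^3 - 42*s^2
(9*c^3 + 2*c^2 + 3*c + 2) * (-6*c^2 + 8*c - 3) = -54*c^5 + 60*c^4 - 29*c^3 + 6*c^2 + 7*c - 6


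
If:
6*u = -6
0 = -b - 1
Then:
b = -1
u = -1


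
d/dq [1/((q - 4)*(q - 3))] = (7 - 2*q)/(q^4 - 14*q^3 + 73*q^2 - 168*q + 144)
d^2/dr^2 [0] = 0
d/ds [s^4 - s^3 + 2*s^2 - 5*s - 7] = 4*s^3 - 3*s^2 + 4*s - 5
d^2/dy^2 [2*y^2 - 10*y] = 4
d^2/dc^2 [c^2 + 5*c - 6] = 2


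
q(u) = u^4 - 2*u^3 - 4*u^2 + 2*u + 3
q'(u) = 4*u^3 - 6*u^2 - 8*u + 2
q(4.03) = 78.96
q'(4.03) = 134.12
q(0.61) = 2.42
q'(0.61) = -4.20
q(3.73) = 44.59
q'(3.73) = 96.26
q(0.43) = 3.00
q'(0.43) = -2.23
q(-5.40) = 1040.79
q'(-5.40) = -759.62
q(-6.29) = 1895.20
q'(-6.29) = -1180.50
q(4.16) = 97.60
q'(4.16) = 152.85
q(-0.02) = 2.96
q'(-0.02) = 2.16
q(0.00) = 3.00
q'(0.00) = 2.00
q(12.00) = 16731.00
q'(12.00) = 5954.00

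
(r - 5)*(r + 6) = r^2 + r - 30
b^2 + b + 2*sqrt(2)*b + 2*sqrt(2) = (b + 1)*(b + 2*sqrt(2))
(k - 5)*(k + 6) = k^2 + k - 30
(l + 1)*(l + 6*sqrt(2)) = l^2 + l + 6*sqrt(2)*l + 6*sqrt(2)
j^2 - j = j*(j - 1)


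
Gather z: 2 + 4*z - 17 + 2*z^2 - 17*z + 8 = 2*z^2 - 13*z - 7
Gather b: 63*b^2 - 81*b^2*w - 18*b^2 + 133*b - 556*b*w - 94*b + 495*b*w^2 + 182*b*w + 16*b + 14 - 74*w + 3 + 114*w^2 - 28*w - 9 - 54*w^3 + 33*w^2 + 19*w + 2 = b^2*(45 - 81*w) + b*(495*w^2 - 374*w + 55) - 54*w^3 + 147*w^2 - 83*w + 10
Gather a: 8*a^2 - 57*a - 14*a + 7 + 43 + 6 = 8*a^2 - 71*a + 56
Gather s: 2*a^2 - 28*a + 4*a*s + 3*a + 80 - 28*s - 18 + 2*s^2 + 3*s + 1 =2*a^2 - 25*a + 2*s^2 + s*(4*a - 25) + 63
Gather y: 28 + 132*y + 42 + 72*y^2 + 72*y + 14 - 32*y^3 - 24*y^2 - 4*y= -32*y^3 + 48*y^2 + 200*y + 84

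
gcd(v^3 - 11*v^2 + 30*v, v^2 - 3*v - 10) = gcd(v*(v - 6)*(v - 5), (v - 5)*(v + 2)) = v - 5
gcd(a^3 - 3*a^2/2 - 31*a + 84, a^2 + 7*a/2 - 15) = a + 6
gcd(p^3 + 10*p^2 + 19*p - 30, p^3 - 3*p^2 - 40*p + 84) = p + 6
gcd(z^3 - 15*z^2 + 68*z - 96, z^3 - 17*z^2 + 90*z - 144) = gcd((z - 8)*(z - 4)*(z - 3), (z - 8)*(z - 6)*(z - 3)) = z^2 - 11*z + 24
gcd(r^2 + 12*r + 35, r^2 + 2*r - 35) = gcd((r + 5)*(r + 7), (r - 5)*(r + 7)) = r + 7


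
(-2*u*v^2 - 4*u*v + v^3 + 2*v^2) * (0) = 0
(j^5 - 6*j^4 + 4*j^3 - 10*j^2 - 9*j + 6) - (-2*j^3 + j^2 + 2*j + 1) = j^5 - 6*j^4 + 6*j^3 - 11*j^2 - 11*j + 5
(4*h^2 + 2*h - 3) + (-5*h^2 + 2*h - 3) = -h^2 + 4*h - 6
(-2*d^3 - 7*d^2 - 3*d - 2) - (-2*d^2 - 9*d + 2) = -2*d^3 - 5*d^2 + 6*d - 4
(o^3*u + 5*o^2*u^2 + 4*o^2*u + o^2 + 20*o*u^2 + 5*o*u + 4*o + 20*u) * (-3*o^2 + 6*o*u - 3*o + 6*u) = -3*o^5*u - 9*o^4*u^2 - 15*o^4*u - 3*o^4 + 30*o^3*u^3 - 45*o^3*u^2 - 21*o^3*u - 15*o^3 + 150*o^2*u^3 - 6*o^2*u^2 - 45*o^2*u - 12*o^2 + 120*o*u^3 + 150*o*u^2 - 36*o*u + 120*u^2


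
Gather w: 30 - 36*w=30 - 36*w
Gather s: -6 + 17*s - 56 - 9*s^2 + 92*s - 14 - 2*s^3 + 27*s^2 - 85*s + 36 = -2*s^3 + 18*s^2 + 24*s - 40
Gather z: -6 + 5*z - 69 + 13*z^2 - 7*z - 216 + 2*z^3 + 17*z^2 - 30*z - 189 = 2*z^3 + 30*z^2 - 32*z - 480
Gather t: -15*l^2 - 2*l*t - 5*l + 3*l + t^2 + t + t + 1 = -15*l^2 - 2*l + t^2 + t*(2 - 2*l) + 1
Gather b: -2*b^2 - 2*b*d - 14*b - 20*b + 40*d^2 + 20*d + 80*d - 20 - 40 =-2*b^2 + b*(-2*d - 34) + 40*d^2 + 100*d - 60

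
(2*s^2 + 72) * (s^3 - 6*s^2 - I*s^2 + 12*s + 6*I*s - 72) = 2*s^5 - 12*s^4 - 2*I*s^4 + 96*s^3 + 12*I*s^3 - 576*s^2 - 72*I*s^2 + 864*s + 432*I*s - 5184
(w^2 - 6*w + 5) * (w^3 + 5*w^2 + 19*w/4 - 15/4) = w^5 - w^4 - 81*w^3/4 - 29*w^2/4 + 185*w/4 - 75/4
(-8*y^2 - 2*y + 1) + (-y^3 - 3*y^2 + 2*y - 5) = -y^3 - 11*y^2 - 4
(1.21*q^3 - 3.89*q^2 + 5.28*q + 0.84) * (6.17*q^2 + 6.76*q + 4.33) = 7.4657*q^5 - 15.8217*q^4 + 11.5205*q^3 + 24.0319*q^2 + 28.5408*q + 3.6372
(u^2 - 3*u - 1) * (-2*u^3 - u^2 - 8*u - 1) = -2*u^5 + 5*u^4 - 3*u^3 + 24*u^2 + 11*u + 1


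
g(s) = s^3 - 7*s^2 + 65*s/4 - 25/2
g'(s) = 3*s^2 - 14*s + 65/4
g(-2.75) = -130.92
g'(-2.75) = 77.44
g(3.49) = 1.46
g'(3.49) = 3.93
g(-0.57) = -24.22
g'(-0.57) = 25.20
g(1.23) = -1.24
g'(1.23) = 3.57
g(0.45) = -6.51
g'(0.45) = 10.56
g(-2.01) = -81.56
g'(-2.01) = 56.51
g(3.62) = 2.03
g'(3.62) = 4.88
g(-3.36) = -184.06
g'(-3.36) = 97.16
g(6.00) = 49.00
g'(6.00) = 40.25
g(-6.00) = -578.00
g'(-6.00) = 208.25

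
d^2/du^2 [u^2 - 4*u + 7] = 2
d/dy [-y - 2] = -1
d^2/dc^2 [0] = 0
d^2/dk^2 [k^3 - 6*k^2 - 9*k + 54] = 6*k - 12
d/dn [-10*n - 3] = -10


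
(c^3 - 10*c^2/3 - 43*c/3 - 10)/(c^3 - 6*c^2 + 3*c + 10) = (c^2 - 13*c/3 - 10)/(c^2 - 7*c + 10)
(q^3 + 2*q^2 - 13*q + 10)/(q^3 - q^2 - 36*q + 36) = (q^2 + 3*q - 10)/(q^2 - 36)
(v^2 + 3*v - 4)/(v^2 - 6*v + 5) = (v + 4)/(v - 5)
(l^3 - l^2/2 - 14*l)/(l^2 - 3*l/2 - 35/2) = l*(l - 4)/(l - 5)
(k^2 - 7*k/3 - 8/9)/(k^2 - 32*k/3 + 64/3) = (k + 1/3)/(k - 8)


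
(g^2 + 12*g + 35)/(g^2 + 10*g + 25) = (g + 7)/(g + 5)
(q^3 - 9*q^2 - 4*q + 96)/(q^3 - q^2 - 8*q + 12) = (q^2 - 12*q + 32)/(q^2 - 4*q + 4)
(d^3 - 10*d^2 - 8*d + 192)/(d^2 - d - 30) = (d^2 - 4*d - 32)/(d + 5)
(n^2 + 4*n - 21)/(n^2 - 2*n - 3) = (n + 7)/(n + 1)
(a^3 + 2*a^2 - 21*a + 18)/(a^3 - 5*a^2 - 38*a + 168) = (a^2 - 4*a + 3)/(a^2 - 11*a + 28)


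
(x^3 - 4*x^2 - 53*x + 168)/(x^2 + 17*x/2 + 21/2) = 2*(x^2 - 11*x + 24)/(2*x + 3)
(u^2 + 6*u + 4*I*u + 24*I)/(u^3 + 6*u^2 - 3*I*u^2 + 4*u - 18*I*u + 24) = (u + 4*I)/(u^2 - 3*I*u + 4)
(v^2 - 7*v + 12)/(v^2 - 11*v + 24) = (v - 4)/(v - 8)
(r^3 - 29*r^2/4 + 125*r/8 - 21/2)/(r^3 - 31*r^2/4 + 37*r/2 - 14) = (r - 3/2)/(r - 2)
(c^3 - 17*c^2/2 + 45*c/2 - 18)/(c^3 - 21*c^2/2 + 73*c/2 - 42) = (2*c - 3)/(2*c - 7)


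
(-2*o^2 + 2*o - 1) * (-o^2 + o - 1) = 2*o^4 - 4*o^3 + 5*o^2 - 3*o + 1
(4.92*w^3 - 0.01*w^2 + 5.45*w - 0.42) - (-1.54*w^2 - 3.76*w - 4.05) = 4.92*w^3 + 1.53*w^2 + 9.21*w + 3.63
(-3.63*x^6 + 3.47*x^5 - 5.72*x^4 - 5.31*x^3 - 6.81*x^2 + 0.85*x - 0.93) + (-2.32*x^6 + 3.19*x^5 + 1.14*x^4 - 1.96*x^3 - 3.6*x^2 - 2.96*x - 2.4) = -5.95*x^6 + 6.66*x^5 - 4.58*x^4 - 7.27*x^3 - 10.41*x^2 - 2.11*x - 3.33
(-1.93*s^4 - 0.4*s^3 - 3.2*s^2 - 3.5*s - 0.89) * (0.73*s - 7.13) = -1.4089*s^5 + 13.4689*s^4 + 0.516*s^3 + 20.261*s^2 + 24.3053*s + 6.3457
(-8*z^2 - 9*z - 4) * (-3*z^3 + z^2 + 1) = 24*z^5 + 19*z^4 + 3*z^3 - 12*z^2 - 9*z - 4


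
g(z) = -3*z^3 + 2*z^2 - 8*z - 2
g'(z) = -9*z^2 + 4*z - 8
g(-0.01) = -1.92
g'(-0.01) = -8.04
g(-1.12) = 13.68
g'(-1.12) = -23.77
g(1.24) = -14.56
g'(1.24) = -16.88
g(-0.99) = 10.79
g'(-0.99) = -20.78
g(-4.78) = 409.58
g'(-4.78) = -232.76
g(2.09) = -37.37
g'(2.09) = -38.95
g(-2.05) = 48.65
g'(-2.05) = -54.02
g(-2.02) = 47.05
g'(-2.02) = -52.80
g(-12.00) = 5566.00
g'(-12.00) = -1352.00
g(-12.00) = 5566.00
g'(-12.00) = -1352.00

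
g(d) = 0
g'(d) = 0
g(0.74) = 0.00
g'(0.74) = 0.00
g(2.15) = 0.00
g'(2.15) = 0.00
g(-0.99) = 0.00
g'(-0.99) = 0.00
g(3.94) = 0.00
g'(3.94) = 0.00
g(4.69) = 0.00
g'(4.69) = 0.00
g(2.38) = 0.00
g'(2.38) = 0.00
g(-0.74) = 0.00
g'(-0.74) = 0.00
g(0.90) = 0.00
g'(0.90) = 0.00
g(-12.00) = 0.00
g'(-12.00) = 0.00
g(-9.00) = 0.00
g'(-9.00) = 0.00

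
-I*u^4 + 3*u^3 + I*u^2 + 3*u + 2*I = (u - I)*(u + I)*(u + 2*I)*(-I*u + 1)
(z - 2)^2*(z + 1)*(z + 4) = z^4 + z^3 - 12*z^2 + 4*z + 16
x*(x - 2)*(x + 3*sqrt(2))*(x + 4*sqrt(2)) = x^4 - 2*x^3 + 7*sqrt(2)*x^3 - 14*sqrt(2)*x^2 + 24*x^2 - 48*x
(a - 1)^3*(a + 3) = a^4 - 6*a^2 + 8*a - 3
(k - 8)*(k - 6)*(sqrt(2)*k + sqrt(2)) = sqrt(2)*k^3 - 13*sqrt(2)*k^2 + 34*sqrt(2)*k + 48*sqrt(2)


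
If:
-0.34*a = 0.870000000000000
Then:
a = -2.56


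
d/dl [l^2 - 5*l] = 2*l - 5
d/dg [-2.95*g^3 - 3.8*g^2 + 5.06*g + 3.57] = -8.85*g^2 - 7.6*g + 5.06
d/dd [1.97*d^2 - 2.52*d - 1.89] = 3.94*d - 2.52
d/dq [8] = 0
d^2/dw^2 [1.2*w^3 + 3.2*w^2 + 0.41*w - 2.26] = 7.2*w + 6.4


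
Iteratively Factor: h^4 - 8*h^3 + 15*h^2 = (h)*(h^3 - 8*h^2 + 15*h) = h^2*(h^2 - 8*h + 15) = h^2*(h - 5)*(h - 3)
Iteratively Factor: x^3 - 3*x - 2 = (x - 2)*(x^2 + 2*x + 1) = (x - 2)*(x + 1)*(x + 1)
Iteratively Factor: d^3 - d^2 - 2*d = (d + 1)*(d^2 - 2*d) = d*(d + 1)*(d - 2)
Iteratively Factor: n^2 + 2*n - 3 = (n - 1)*(n + 3)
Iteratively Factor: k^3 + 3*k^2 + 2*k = (k + 2)*(k^2 + k) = (k + 1)*(k + 2)*(k)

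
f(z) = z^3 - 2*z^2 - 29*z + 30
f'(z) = 3*z^2 - 4*z - 29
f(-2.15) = 73.17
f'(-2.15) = -6.53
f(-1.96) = 71.63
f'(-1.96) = -9.64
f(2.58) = -40.96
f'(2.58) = -19.35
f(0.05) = 28.55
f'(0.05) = -29.19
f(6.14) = 8.02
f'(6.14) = 59.54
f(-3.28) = 68.32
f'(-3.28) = 16.40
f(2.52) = -39.78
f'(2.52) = -20.03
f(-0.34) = 39.59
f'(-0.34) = -27.29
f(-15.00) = -3360.00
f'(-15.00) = 706.00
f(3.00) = -48.00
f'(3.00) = -14.00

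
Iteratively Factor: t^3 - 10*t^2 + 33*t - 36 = (t - 3)*(t^2 - 7*t + 12) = (t - 4)*(t - 3)*(t - 3)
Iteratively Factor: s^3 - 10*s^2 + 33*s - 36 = (s - 3)*(s^2 - 7*s + 12) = (s - 3)^2*(s - 4)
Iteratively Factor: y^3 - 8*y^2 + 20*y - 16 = (y - 2)*(y^2 - 6*y + 8) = (y - 2)^2*(y - 4)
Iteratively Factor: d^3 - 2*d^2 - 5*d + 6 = (d + 2)*(d^2 - 4*d + 3) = (d - 3)*(d + 2)*(d - 1)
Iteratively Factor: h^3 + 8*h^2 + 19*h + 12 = (h + 1)*(h^2 + 7*h + 12) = (h + 1)*(h + 3)*(h + 4)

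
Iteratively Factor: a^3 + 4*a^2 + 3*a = (a + 3)*(a^2 + a) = (a + 1)*(a + 3)*(a)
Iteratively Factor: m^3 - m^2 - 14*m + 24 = (m - 2)*(m^2 + m - 12) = (m - 2)*(m + 4)*(m - 3)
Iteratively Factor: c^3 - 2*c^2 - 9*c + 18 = (c - 3)*(c^2 + c - 6) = (c - 3)*(c - 2)*(c + 3)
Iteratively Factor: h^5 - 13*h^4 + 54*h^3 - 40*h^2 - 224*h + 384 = (h - 3)*(h^4 - 10*h^3 + 24*h^2 + 32*h - 128) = (h - 3)*(h + 2)*(h^3 - 12*h^2 + 48*h - 64) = (h - 4)*(h - 3)*(h + 2)*(h^2 - 8*h + 16) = (h - 4)^2*(h - 3)*(h + 2)*(h - 4)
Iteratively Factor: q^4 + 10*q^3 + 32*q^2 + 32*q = (q + 4)*(q^3 + 6*q^2 + 8*q) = (q + 2)*(q + 4)*(q^2 + 4*q) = q*(q + 2)*(q + 4)*(q + 4)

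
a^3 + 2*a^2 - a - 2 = (a - 1)*(a + 1)*(a + 2)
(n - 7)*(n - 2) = n^2 - 9*n + 14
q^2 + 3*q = q*(q + 3)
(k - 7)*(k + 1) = k^2 - 6*k - 7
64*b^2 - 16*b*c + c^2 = (-8*b + c)^2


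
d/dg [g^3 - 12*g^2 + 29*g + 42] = 3*g^2 - 24*g + 29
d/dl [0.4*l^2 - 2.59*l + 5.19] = 0.8*l - 2.59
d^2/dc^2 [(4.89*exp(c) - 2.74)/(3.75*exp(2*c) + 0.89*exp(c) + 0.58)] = (68.765625*exp(4*c) - 170.445375*exp(3*c) - 91.24875*exp(2*c) + 19.143428*exp(c) + 3.059384)*exp(c)/(52.734375*exp(6*c) + 37.546875*exp(5*c) + 33.379875*exp(4*c) + 12.319469*exp(3*c) + 5.162754*exp(2*c) + 0.898188*exp(c) + 0.195112)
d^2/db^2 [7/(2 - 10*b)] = -175/(5*b - 1)^3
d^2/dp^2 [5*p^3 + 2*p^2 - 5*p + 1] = 30*p + 4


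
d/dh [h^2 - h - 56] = 2*h - 1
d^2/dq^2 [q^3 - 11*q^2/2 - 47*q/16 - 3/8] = 6*q - 11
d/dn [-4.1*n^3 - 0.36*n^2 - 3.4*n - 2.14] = -12.3*n^2 - 0.72*n - 3.4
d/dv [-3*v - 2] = -3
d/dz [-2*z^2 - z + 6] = -4*z - 1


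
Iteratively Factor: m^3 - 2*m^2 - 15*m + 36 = (m - 3)*(m^2 + m - 12) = (m - 3)*(m + 4)*(m - 3)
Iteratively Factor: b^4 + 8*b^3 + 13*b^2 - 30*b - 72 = (b + 3)*(b^3 + 5*b^2 - 2*b - 24) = (b + 3)^2*(b^2 + 2*b - 8) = (b + 3)^2*(b + 4)*(b - 2)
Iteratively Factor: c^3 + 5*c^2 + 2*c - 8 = (c + 2)*(c^2 + 3*c - 4) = (c + 2)*(c + 4)*(c - 1)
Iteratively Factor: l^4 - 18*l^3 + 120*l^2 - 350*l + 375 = (l - 5)*(l^3 - 13*l^2 + 55*l - 75) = (l - 5)*(l - 3)*(l^2 - 10*l + 25) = (l - 5)^2*(l - 3)*(l - 5)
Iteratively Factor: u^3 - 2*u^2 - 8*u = (u - 4)*(u^2 + 2*u) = (u - 4)*(u + 2)*(u)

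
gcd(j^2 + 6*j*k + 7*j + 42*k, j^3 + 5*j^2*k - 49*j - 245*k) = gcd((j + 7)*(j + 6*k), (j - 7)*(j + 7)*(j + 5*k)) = j + 7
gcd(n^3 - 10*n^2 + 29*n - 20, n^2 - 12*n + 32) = n - 4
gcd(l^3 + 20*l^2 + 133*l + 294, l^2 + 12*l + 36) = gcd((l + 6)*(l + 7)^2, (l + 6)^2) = l + 6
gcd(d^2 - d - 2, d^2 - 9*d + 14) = d - 2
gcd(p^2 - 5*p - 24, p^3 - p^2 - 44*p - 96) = p^2 - 5*p - 24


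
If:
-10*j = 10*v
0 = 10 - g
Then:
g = 10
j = -v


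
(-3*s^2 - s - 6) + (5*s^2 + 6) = 2*s^2 - s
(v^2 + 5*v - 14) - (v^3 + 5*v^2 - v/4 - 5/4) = -v^3 - 4*v^2 + 21*v/4 - 51/4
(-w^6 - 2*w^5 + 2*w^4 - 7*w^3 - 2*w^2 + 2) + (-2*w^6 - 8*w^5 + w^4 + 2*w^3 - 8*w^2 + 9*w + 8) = -3*w^6 - 10*w^5 + 3*w^4 - 5*w^3 - 10*w^2 + 9*w + 10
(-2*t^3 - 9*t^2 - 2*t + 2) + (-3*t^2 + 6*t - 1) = -2*t^3 - 12*t^2 + 4*t + 1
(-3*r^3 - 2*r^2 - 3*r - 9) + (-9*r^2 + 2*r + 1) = -3*r^3 - 11*r^2 - r - 8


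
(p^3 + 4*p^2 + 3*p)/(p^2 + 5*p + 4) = p*(p + 3)/(p + 4)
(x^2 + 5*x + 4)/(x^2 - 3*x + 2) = (x^2 + 5*x + 4)/(x^2 - 3*x + 2)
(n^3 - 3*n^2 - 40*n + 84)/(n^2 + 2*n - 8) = (n^2 - n - 42)/(n + 4)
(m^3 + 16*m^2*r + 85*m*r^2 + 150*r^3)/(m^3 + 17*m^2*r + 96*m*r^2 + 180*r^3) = (m + 5*r)/(m + 6*r)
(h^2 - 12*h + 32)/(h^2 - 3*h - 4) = (h - 8)/(h + 1)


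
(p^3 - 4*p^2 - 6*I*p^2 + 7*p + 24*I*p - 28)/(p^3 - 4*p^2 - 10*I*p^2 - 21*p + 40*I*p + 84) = (p + I)/(p - 3*I)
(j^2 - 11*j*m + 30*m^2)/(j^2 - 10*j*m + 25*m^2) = (j - 6*m)/(j - 5*m)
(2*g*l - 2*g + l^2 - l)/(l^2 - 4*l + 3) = (2*g + l)/(l - 3)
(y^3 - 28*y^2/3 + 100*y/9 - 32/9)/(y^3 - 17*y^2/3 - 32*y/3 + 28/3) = (3*y^2 - 26*y + 16)/(3*(y^2 - 5*y - 14))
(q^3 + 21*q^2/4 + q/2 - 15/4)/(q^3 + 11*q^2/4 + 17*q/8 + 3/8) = 2*(4*q^2 + 17*q - 15)/(8*q^2 + 14*q + 3)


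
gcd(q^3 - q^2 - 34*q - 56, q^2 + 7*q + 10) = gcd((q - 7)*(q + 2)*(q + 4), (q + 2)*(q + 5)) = q + 2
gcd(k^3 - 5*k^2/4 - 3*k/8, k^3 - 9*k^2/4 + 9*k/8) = k^2 - 3*k/2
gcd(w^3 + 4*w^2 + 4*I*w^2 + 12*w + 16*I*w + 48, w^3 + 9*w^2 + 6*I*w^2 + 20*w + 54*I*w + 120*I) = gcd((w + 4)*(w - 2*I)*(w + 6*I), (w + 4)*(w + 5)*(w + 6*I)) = w^2 + w*(4 + 6*I) + 24*I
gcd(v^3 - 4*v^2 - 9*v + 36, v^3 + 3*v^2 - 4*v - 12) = v + 3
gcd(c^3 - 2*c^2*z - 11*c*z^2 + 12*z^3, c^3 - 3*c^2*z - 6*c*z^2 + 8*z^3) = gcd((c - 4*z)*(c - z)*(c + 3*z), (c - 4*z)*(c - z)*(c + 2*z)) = c^2 - 5*c*z + 4*z^2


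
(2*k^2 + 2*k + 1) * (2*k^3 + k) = 4*k^5 + 4*k^4 + 4*k^3 + 2*k^2 + k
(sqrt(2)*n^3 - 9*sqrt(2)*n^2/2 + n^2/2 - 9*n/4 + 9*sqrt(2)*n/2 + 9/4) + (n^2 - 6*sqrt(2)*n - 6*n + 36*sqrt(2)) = sqrt(2)*n^3 - 9*sqrt(2)*n^2/2 + 3*n^2/2 - 33*n/4 - 3*sqrt(2)*n/2 + 9/4 + 36*sqrt(2)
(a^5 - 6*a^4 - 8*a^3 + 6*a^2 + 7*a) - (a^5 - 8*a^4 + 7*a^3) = 2*a^4 - 15*a^3 + 6*a^2 + 7*a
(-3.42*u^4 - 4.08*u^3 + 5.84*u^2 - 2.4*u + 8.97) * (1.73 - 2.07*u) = 7.0794*u^5 + 2.529*u^4 - 19.1472*u^3 + 15.0712*u^2 - 22.7199*u + 15.5181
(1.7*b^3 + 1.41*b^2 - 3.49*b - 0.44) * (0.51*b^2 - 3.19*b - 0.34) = 0.867*b^5 - 4.7039*b^4 - 6.8558*b^3 + 10.4293*b^2 + 2.5902*b + 0.1496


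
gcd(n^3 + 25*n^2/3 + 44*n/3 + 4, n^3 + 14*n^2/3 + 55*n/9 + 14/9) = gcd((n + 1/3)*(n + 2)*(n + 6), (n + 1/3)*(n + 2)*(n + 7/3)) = n^2 + 7*n/3 + 2/3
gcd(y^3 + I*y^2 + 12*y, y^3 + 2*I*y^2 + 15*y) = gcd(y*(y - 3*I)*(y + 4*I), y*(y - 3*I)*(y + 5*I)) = y^2 - 3*I*y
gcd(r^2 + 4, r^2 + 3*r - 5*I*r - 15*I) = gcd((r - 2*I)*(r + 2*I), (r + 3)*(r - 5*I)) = 1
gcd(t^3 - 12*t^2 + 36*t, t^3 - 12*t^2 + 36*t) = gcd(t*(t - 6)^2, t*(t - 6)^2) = t^3 - 12*t^2 + 36*t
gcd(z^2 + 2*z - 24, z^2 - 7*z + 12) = z - 4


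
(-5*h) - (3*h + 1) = -8*h - 1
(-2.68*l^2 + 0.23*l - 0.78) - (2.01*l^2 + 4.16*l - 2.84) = -4.69*l^2 - 3.93*l + 2.06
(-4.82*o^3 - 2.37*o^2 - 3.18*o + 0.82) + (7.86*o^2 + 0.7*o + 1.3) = -4.82*o^3 + 5.49*o^2 - 2.48*o + 2.12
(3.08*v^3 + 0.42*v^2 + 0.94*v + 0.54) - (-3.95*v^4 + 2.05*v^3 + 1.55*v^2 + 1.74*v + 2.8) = 3.95*v^4 + 1.03*v^3 - 1.13*v^2 - 0.8*v - 2.26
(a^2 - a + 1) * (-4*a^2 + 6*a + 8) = -4*a^4 + 10*a^3 - 2*a^2 - 2*a + 8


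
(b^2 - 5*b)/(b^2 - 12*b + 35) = b/(b - 7)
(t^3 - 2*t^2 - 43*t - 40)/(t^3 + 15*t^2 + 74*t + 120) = (t^2 - 7*t - 8)/(t^2 + 10*t + 24)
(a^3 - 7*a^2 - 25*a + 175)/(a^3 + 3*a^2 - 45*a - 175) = (a - 5)/(a + 5)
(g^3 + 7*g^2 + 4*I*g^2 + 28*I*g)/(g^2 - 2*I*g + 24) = g*(g + 7)/(g - 6*I)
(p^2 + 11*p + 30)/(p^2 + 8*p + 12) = (p + 5)/(p + 2)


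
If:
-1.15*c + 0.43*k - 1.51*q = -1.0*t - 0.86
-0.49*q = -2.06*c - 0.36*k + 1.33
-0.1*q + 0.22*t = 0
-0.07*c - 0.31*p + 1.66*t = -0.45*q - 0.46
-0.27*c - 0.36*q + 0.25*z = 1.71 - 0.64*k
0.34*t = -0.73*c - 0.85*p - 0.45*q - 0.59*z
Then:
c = 1.26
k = -9.63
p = -16.21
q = -4.48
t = -2.04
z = 26.39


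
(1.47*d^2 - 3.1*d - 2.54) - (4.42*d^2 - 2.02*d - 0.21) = -2.95*d^2 - 1.08*d - 2.33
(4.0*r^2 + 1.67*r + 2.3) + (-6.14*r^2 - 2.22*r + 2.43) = -2.14*r^2 - 0.55*r + 4.73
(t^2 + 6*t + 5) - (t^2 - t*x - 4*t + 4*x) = t*x + 10*t - 4*x + 5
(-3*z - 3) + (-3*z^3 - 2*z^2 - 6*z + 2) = -3*z^3 - 2*z^2 - 9*z - 1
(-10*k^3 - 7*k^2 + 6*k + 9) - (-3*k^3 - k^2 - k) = -7*k^3 - 6*k^2 + 7*k + 9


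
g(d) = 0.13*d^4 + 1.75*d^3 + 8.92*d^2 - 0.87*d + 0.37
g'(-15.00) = -842.22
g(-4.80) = 85.54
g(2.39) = 77.38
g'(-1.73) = -18.71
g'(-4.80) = -23.05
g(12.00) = 6994.09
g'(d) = 0.52*d^3 + 5.25*d^2 + 17.84*d - 0.87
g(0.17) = 0.49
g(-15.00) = 2695.42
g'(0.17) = 2.32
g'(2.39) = 78.86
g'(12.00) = 1867.77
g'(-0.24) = -4.86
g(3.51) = 202.62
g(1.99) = 49.79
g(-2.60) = 38.11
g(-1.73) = 20.68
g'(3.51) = 148.92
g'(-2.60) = -20.90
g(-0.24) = 1.07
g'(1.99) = 59.52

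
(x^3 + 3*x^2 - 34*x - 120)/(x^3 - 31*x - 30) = (x + 4)/(x + 1)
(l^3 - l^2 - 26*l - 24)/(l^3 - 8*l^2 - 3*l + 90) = (l^2 + 5*l + 4)/(l^2 - 2*l - 15)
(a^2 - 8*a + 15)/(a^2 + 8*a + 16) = (a^2 - 8*a + 15)/(a^2 + 8*a + 16)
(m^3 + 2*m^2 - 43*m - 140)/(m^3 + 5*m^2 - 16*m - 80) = (m - 7)/(m - 4)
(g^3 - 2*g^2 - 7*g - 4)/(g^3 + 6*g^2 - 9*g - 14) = (g^2 - 3*g - 4)/(g^2 + 5*g - 14)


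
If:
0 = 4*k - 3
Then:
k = 3/4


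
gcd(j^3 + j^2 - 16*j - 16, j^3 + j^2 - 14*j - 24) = j - 4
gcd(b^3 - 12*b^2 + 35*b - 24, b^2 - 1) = b - 1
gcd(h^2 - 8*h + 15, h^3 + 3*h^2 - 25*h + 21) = h - 3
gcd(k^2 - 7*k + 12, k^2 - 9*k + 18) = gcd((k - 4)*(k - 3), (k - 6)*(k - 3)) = k - 3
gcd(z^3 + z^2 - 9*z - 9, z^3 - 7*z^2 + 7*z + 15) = z^2 - 2*z - 3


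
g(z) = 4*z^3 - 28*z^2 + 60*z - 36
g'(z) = 12*z^2 - 56*z + 60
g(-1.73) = -244.31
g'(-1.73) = 192.79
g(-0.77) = -100.63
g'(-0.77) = 110.23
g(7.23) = 445.89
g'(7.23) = 282.39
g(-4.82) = -1423.63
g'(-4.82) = 608.71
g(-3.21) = -649.42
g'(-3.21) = 363.41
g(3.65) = 4.48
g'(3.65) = 15.47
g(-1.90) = -278.52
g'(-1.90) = 209.72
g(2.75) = 0.44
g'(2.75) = -3.25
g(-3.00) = -576.00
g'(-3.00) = 336.00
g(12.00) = 3564.00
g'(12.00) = 1116.00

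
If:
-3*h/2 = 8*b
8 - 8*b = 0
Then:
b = 1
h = -16/3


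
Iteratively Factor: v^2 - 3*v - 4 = (v + 1)*(v - 4)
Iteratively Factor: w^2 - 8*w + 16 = (w - 4)*(w - 4)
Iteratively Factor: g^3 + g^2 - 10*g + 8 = (g + 4)*(g^2 - 3*g + 2) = (g - 1)*(g + 4)*(g - 2)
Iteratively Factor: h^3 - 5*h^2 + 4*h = (h - 1)*(h^2 - 4*h) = (h - 4)*(h - 1)*(h)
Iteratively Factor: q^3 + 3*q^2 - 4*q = (q + 4)*(q^2 - q) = (q - 1)*(q + 4)*(q)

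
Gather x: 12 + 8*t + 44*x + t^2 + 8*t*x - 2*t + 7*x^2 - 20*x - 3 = t^2 + 6*t + 7*x^2 + x*(8*t + 24) + 9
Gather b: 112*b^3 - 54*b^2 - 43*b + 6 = 112*b^3 - 54*b^2 - 43*b + 6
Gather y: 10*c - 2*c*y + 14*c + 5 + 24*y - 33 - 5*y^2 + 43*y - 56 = 24*c - 5*y^2 + y*(67 - 2*c) - 84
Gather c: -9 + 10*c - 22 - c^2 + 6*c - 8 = -c^2 + 16*c - 39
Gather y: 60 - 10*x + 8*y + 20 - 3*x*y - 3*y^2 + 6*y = -10*x - 3*y^2 + y*(14 - 3*x) + 80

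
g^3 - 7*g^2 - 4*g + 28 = (g - 7)*(g - 2)*(g + 2)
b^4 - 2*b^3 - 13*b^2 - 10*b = b*(b - 5)*(b + 1)*(b + 2)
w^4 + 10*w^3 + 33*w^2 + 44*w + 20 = (w + 1)*(w + 2)^2*(w + 5)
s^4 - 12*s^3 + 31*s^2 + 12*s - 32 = (s - 8)*(s - 4)*(s - 1)*(s + 1)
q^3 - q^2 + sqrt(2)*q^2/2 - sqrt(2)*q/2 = q*(q - 1)*(q + sqrt(2)/2)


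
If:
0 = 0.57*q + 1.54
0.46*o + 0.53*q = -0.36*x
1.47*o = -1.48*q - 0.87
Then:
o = 2.13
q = -2.70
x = 1.26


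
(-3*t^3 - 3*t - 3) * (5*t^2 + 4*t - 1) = -15*t^5 - 12*t^4 - 12*t^3 - 27*t^2 - 9*t + 3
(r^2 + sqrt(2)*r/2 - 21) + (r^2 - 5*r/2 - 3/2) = 2*r^2 - 5*r/2 + sqrt(2)*r/2 - 45/2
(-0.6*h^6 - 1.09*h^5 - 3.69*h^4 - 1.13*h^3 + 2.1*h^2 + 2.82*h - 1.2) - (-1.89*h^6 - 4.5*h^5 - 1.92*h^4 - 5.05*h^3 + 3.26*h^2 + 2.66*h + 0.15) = 1.29*h^6 + 3.41*h^5 - 1.77*h^4 + 3.92*h^3 - 1.16*h^2 + 0.16*h - 1.35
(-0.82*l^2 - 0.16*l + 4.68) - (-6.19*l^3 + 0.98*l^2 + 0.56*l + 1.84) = 6.19*l^3 - 1.8*l^2 - 0.72*l + 2.84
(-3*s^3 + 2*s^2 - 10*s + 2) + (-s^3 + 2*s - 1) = -4*s^3 + 2*s^2 - 8*s + 1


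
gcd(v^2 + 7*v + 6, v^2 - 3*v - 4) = v + 1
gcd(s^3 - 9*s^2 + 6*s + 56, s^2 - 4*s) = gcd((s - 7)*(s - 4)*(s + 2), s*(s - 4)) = s - 4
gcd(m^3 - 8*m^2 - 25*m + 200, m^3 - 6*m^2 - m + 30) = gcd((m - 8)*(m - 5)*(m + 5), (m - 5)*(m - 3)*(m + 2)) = m - 5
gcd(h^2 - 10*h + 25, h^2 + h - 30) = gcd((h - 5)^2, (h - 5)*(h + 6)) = h - 5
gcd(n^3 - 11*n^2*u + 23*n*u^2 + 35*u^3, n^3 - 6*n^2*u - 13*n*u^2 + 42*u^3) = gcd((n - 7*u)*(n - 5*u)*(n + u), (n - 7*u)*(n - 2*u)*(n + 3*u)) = -n + 7*u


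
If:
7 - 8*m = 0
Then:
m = 7/8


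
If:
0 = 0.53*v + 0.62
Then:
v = -1.17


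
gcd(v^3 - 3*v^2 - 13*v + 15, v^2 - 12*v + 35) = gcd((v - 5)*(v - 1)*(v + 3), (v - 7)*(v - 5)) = v - 5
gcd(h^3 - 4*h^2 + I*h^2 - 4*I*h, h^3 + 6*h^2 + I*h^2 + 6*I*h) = h^2 + I*h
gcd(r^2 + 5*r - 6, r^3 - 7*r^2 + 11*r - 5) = r - 1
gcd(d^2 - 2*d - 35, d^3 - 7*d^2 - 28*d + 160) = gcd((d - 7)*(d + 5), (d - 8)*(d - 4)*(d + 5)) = d + 5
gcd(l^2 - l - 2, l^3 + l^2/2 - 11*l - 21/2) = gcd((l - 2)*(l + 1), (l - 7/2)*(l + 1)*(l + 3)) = l + 1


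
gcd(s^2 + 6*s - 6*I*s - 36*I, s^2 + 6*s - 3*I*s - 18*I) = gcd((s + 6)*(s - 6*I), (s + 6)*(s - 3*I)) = s + 6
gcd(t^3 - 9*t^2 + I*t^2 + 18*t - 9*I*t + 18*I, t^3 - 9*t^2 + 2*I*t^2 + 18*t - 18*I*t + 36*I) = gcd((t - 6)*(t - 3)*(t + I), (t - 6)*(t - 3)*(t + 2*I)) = t^2 - 9*t + 18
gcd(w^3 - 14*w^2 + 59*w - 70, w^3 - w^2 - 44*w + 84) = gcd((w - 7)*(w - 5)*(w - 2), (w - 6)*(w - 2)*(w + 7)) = w - 2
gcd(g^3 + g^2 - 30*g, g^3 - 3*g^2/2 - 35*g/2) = g^2 - 5*g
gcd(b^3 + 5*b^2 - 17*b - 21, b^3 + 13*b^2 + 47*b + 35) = b^2 + 8*b + 7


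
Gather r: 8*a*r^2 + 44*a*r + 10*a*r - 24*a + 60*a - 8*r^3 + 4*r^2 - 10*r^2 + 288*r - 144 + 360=36*a - 8*r^3 + r^2*(8*a - 6) + r*(54*a + 288) + 216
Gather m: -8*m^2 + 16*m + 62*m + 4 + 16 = -8*m^2 + 78*m + 20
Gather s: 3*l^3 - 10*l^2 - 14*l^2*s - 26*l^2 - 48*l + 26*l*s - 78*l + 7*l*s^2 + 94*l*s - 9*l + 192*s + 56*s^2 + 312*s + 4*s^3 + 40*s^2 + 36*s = 3*l^3 - 36*l^2 - 135*l + 4*s^3 + s^2*(7*l + 96) + s*(-14*l^2 + 120*l + 540)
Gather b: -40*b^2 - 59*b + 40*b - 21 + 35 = -40*b^2 - 19*b + 14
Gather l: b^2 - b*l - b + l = b^2 - b + l*(1 - b)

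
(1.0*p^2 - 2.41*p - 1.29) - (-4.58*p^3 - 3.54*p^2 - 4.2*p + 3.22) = 4.58*p^3 + 4.54*p^2 + 1.79*p - 4.51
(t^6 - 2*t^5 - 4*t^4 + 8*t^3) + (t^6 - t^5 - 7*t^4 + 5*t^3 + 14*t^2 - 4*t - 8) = 2*t^6 - 3*t^5 - 11*t^4 + 13*t^3 + 14*t^2 - 4*t - 8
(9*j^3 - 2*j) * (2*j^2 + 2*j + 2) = 18*j^5 + 18*j^4 + 14*j^3 - 4*j^2 - 4*j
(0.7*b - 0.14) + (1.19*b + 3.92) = 1.89*b + 3.78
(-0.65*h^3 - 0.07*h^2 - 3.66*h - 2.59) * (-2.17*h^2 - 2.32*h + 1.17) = 1.4105*h^5 + 1.6599*h^4 + 7.3441*h^3 + 14.0296*h^2 + 1.7266*h - 3.0303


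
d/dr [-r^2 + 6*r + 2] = 6 - 2*r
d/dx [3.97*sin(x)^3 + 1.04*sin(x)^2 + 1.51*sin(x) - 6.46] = (11.91*sin(x)^2 + 2.08*sin(x) + 1.51)*cos(x)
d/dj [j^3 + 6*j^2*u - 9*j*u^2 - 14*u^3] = 3*j^2 + 12*j*u - 9*u^2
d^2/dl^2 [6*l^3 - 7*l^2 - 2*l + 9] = 36*l - 14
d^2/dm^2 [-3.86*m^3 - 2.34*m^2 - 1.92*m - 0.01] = -23.16*m - 4.68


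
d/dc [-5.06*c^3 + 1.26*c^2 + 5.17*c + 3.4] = -15.18*c^2 + 2.52*c + 5.17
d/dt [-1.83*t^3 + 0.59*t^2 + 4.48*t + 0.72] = -5.49*t^2 + 1.18*t + 4.48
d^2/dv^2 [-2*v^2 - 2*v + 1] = -4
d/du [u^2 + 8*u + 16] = 2*u + 8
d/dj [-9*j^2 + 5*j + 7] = 5 - 18*j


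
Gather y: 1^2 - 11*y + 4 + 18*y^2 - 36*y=18*y^2 - 47*y + 5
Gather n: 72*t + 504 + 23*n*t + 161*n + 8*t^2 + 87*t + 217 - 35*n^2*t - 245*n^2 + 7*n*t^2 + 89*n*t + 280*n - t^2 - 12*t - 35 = n^2*(-35*t - 245) + n*(7*t^2 + 112*t + 441) + 7*t^2 + 147*t + 686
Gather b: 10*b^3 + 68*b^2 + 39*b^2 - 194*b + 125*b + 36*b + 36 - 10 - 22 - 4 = 10*b^3 + 107*b^2 - 33*b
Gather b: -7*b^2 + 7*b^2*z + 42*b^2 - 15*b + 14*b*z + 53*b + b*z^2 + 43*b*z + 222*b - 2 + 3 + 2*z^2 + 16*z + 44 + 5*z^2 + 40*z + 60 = b^2*(7*z + 35) + b*(z^2 + 57*z + 260) + 7*z^2 + 56*z + 105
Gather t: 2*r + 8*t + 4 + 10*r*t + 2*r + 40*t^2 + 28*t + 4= 4*r + 40*t^2 + t*(10*r + 36) + 8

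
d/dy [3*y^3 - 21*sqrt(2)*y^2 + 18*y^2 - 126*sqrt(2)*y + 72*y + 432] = 9*y^2 - 42*sqrt(2)*y + 36*y - 126*sqrt(2) + 72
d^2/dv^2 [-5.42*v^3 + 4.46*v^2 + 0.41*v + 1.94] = 8.92 - 32.52*v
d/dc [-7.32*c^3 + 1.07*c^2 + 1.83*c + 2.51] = -21.96*c^2 + 2.14*c + 1.83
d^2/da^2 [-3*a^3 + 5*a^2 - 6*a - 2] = 10 - 18*a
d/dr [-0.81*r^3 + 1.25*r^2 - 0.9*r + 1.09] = -2.43*r^2 + 2.5*r - 0.9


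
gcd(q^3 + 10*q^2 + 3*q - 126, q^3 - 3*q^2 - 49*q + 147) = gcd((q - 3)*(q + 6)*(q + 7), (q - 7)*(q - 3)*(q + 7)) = q^2 + 4*q - 21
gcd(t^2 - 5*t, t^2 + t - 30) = t - 5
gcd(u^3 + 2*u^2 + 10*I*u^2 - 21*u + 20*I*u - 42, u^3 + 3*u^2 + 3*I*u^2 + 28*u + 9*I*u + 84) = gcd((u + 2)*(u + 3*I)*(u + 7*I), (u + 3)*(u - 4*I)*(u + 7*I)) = u + 7*I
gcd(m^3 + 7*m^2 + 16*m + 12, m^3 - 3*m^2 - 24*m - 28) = m^2 + 4*m + 4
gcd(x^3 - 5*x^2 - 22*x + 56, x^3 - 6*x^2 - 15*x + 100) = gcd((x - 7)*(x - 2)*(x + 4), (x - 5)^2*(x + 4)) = x + 4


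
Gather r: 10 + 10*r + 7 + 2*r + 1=12*r + 18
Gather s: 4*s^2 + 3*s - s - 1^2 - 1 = 4*s^2 + 2*s - 2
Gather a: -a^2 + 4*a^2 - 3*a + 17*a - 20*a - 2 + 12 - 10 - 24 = 3*a^2 - 6*a - 24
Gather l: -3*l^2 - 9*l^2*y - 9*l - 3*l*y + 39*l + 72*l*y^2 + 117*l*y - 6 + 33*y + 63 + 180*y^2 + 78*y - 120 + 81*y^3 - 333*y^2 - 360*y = l^2*(-9*y - 3) + l*(72*y^2 + 114*y + 30) + 81*y^3 - 153*y^2 - 249*y - 63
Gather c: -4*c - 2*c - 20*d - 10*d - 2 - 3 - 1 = -6*c - 30*d - 6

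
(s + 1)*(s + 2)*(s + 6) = s^3 + 9*s^2 + 20*s + 12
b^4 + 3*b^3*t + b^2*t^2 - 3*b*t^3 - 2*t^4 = (b - t)*(b + t)^2*(b + 2*t)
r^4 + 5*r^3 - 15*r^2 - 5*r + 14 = (r - 2)*(r - 1)*(r + 1)*(r + 7)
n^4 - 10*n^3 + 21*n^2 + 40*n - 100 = (n - 5)^2*(n - 2)*(n + 2)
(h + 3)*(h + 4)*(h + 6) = h^3 + 13*h^2 + 54*h + 72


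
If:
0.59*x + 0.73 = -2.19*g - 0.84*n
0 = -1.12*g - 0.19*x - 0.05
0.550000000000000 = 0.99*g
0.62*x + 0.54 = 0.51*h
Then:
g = 0.56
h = -3.24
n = 0.17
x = -3.54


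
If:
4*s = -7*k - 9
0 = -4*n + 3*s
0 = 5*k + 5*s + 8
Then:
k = -13/15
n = -11/20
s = -11/15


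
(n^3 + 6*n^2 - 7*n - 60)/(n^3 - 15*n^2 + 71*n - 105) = (n^2 + 9*n + 20)/(n^2 - 12*n + 35)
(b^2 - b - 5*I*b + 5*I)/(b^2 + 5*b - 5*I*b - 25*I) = (b - 1)/(b + 5)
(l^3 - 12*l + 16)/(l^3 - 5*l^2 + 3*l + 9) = (l^3 - 12*l + 16)/(l^3 - 5*l^2 + 3*l + 9)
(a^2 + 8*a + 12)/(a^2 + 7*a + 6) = (a + 2)/(a + 1)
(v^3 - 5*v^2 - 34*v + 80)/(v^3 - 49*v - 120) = (v - 2)/(v + 3)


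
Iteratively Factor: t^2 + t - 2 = (t - 1)*(t + 2)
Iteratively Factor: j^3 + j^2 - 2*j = (j)*(j^2 + j - 2) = j*(j + 2)*(j - 1)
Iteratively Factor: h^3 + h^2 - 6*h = (h - 2)*(h^2 + 3*h) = (h - 2)*(h + 3)*(h)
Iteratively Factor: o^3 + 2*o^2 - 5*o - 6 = (o - 2)*(o^2 + 4*o + 3) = (o - 2)*(o + 1)*(o + 3)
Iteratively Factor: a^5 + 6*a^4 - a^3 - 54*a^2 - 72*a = (a)*(a^4 + 6*a^3 - a^2 - 54*a - 72) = a*(a + 4)*(a^3 + 2*a^2 - 9*a - 18) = a*(a + 3)*(a + 4)*(a^2 - a - 6) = a*(a - 3)*(a + 3)*(a + 4)*(a + 2)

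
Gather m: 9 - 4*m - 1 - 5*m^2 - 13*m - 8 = -5*m^2 - 17*m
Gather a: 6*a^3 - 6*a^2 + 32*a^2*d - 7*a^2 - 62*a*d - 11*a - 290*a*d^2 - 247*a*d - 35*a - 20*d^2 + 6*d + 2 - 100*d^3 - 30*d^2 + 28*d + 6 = 6*a^3 + a^2*(32*d - 13) + a*(-290*d^2 - 309*d - 46) - 100*d^3 - 50*d^2 + 34*d + 8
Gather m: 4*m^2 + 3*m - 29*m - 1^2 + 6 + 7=4*m^2 - 26*m + 12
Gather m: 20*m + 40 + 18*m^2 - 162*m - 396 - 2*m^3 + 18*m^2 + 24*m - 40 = -2*m^3 + 36*m^2 - 118*m - 396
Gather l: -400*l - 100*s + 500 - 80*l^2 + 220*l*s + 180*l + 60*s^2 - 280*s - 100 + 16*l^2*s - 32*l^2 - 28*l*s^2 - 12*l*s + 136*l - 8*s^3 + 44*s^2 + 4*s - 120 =l^2*(16*s - 112) + l*(-28*s^2 + 208*s - 84) - 8*s^3 + 104*s^2 - 376*s + 280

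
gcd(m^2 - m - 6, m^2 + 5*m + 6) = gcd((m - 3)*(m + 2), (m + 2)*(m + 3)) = m + 2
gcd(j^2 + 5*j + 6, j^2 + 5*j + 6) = j^2 + 5*j + 6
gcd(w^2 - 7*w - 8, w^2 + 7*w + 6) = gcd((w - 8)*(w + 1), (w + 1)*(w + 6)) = w + 1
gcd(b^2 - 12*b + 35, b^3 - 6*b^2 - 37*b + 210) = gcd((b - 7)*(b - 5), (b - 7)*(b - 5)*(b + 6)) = b^2 - 12*b + 35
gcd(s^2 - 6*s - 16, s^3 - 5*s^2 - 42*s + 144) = s - 8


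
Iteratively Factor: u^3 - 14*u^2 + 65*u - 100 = (u - 4)*(u^2 - 10*u + 25) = (u - 5)*(u - 4)*(u - 5)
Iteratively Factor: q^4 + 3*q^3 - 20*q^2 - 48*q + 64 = (q - 4)*(q^3 + 7*q^2 + 8*q - 16) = (q - 4)*(q + 4)*(q^2 + 3*q - 4) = (q - 4)*(q - 1)*(q + 4)*(q + 4)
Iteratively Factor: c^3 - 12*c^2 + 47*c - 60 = (c - 4)*(c^2 - 8*c + 15) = (c - 4)*(c - 3)*(c - 5)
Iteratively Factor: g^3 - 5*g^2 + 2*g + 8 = (g - 4)*(g^2 - g - 2) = (g - 4)*(g - 2)*(g + 1)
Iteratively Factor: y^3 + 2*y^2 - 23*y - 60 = (y + 3)*(y^2 - y - 20) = (y + 3)*(y + 4)*(y - 5)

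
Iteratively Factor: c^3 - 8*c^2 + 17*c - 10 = (c - 2)*(c^2 - 6*c + 5) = (c - 2)*(c - 1)*(c - 5)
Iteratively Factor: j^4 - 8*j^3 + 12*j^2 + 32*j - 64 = (j - 4)*(j^3 - 4*j^2 - 4*j + 16) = (j - 4)*(j - 2)*(j^2 - 2*j - 8) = (j - 4)^2*(j - 2)*(j + 2)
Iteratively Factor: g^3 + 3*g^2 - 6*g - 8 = (g - 2)*(g^2 + 5*g + 4) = (g - 2)*(g + 1)*(g + 4)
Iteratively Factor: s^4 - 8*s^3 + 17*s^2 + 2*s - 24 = (s - 4)*(s^3 - 4*s^2 + s + 6) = (s - 4)*(s + 1)*(s^2 - 5*s + 6) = (s - 4)*(s - 3)*(s + 1)*(s - 2)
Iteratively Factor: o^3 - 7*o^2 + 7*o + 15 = (o + 1)*(o^2 - 8*o + 15) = (o - 5)*(o + 1)*(o - 3)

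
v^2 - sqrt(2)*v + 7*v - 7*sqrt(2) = (v + 7)*(v - sqrt(2))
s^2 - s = s*(s - 1)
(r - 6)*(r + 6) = r^2 - 36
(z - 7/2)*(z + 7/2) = z^2 - 49/4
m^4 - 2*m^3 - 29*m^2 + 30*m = m*(m - 6)*(m - 1)*(m + 5)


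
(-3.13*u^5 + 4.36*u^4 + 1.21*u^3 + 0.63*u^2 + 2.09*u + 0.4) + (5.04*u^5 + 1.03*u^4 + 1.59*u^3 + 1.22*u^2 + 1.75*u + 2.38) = 1.91*u^5 + 5.39*u^4 + 2.8*u^3 + 1.85*u^2 + 3.84*u + 2.78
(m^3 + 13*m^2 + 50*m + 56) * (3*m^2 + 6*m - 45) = 3*m^5 + 45*m^4 + 183*m^3 - 117*m^2 - 1914*m - 2520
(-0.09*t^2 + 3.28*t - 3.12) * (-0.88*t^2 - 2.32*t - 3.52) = 0.0792*t^4 - 2.6776*t^3 - 4.5472*t^2 - 4.3072*t + 10.9824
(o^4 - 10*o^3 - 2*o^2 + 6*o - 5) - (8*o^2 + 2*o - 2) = o^4 - 10*o^3 - 10*o^2 + 4*o - 3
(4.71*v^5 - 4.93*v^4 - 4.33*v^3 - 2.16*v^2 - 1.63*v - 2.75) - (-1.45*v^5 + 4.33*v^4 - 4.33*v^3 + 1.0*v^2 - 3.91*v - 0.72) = 6.16*v^5 - 9.26*v^4 - 3.16*v^2 + 2.28*v - 2.03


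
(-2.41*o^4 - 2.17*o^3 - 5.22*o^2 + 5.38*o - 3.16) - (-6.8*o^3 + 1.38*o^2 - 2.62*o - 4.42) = -2.41*o^4 + 4.63*o^3 - 6.6*o^2 + 8.0*o + 1.26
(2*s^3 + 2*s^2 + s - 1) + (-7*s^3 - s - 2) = -5*s^3 + 2*s^2 - 3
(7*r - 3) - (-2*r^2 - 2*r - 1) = 2*r^2 + 9*r - 2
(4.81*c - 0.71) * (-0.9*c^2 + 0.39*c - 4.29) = -4.329*c^3 + 2.5149*c^2 - 20.9118*c + 3.0459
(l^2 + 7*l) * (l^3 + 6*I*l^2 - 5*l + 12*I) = l^5 + 7*l^4 + 6*I*l^4 - 5*l^3 + 42*I*l^3 - 35*l^2 + 12*I*l^2 + 84*I*l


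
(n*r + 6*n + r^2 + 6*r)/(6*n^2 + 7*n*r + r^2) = (r + 6)/(6*n + r)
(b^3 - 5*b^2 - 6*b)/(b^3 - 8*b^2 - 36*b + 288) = b*(b + 1)/(b^2 - 2*b - 48)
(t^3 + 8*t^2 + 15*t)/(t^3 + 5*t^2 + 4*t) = (t^2 + 8*t + 15)/(t^2 + 5*t + 4)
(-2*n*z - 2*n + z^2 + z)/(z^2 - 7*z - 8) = (-2*n + z)/(z - 8)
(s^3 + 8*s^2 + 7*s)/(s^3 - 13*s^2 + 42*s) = (s^2 + 8*s + 7)/(s^2 - 13*s + 42)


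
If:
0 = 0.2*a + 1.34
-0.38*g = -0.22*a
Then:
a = -6.70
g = -3.88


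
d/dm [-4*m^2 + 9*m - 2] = 9 - 8*m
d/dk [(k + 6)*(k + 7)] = 2*k + 13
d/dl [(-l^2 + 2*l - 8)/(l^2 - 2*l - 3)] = 22*(l - 1)/(-l^2 + 2*l + 3)^2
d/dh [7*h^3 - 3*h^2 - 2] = 3*h*(7*h - 2)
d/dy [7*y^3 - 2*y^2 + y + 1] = 21*y^2 - 4*y + 1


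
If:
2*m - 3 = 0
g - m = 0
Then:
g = 3/2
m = 3/2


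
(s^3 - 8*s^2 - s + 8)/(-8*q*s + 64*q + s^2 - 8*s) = (1 - s^2)/(8*q - s)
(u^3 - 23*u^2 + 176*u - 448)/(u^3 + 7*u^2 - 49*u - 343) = (u^2 - 16*u + 64)/(u^2 + 14*u + 49)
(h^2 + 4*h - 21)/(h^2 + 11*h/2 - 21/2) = 2*(h - 3)/(2*h - 3)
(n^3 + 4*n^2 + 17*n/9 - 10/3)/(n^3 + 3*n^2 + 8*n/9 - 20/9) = (n + 3)/(n + 2)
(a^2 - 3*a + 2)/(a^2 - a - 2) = (a - 1)/(a + 1)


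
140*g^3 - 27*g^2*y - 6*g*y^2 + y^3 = (-7*g + y)*(-4*g + y)*(5*g + y)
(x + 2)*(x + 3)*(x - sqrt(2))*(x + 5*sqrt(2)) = x^4 + 5*x^3 + 4*sqrt(2)*x^3 - 4*x^2 + 20*sqrt(2)*x^2 - 50*x + 24*sqrt(2)*x - 60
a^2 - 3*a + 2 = (a - 2)*(a - 1)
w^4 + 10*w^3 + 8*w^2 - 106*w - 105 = (w - 3)*(w + 1)*(w + 5)*(w + 7)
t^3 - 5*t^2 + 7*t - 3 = (t - 3)*(t - 1)^2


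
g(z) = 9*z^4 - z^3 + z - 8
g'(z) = 36*z^3 - 3*z^2 + 1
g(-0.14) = -8.13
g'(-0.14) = 0.84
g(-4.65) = 4295.69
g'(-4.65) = -3683.47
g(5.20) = 6437.05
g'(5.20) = 4981.77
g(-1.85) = 101.90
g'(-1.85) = -237.21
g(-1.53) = 43.37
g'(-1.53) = -134.96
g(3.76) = 1741.45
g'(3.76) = 1872.25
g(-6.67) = 18095.43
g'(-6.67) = -10815.14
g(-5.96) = 11553.81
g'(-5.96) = -7727.08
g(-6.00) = 11866.00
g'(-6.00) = -7883.00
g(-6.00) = 11866.00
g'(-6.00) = -7883.00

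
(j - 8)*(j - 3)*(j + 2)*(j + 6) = j^4 - 3*j^3 - 52*j^2 + 60*j + 288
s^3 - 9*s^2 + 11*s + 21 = (s - 7)*(s - 3)*(s + 1)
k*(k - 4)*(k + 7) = k^3 + 3*k^2 - 28*k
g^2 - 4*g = g*(g - 4)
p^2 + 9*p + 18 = (p + 3)*(p + 6)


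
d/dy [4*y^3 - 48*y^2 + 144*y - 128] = 12*y^2 - 96*y + 144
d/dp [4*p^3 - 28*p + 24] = 12*p^2 - 28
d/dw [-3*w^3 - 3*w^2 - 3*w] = -9*w^2 - 6*w - 3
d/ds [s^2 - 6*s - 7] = 2*s - 6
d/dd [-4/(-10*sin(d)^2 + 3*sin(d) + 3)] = 4*(3 - 20*sin(d))*cos(d)/(-10*sin(d)^2 + 3*sin(d) + 3)^2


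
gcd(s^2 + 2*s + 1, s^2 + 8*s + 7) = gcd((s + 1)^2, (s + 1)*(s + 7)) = s + 1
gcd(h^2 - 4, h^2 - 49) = 1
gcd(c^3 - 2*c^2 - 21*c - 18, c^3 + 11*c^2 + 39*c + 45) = c + 3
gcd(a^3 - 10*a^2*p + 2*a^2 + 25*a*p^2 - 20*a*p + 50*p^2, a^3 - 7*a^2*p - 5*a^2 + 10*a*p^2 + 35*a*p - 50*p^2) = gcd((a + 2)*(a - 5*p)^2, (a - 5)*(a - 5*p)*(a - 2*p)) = -a + 5*p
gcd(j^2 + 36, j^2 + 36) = j^2 + 36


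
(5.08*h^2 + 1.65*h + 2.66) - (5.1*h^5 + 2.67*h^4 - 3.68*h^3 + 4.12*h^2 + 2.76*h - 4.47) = -5.1*h^5 - 2.67*h^4 + 3.68*h^3 + 0.96*h^2 - 1.11*h + 7.13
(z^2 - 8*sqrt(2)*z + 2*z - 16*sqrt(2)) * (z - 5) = z^3 - 8*sqrt(2)*z^2 - 3*z^2 - 10*z + 24*sqrt(2)*z + 80*sqrt(2)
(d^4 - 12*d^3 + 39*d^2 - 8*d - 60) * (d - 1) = d^5 - 13*d^4 + 51*d^3 - 47*d^2 - 52*d + 60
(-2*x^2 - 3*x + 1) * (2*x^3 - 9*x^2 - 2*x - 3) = -4*x^5 + 12*x^4 + 33*x^3 + 3*x^2 + 7*x - 3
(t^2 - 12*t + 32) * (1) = t^2 - 12*t + 32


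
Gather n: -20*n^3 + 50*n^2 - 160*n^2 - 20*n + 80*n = -20*n^3 - 110*n^2 + 60*n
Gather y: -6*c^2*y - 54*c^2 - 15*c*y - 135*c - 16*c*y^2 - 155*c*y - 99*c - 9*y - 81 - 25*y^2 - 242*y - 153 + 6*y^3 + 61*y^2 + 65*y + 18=-54*c^2 - 234*c + 6*y^3 + y^2*(36 - 16*c) + y*(-6*c^2 - 170*c - 186) - 216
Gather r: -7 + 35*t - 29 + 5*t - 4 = 40*t - 40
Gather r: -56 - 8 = -64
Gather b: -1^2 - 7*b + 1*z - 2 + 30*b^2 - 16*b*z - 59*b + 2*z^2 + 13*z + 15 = 30*b^2 + b*(-16*z - 66) + 2*z^2 + 14*z + 12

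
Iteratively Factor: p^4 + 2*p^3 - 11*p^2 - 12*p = (p - 3)*(p^3 + 5*p^2 + 4*p) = (p - 3)*(p + 4)*(p^2 + p) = p*(p - 3)*(p + 4)*(p + 1)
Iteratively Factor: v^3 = (v)*(v^2) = v^2*(v)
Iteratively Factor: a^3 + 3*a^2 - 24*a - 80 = (a - 5)*(a^2 + 8*a + 16) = (a - 5)*(a + 4)*(a + 4)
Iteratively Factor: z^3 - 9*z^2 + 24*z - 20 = (z - 5)*(z^2 - 4*z + 4) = (z - 5)*(z - 2)*(z - 2)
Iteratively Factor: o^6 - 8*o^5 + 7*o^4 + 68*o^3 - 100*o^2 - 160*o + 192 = (o - 3)*(o^5 - 5*o^4 - 8*o^3 + 44*o^2 + 32*o - 64) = (o - 3)*(o - 1)*(o^4 - 4*o^3 - 12*o^2 + 32*o + 64) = (o - 4)*(o - 3)*(o - 1)*(o^3 - 12*o - 16) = (o - 4)^2*(o - 3)*(o - 1)*(o^2 + 4*o + 4) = (o - 4)^2*(o - 3)*(o - 1)*(o + 2)*(o + 2)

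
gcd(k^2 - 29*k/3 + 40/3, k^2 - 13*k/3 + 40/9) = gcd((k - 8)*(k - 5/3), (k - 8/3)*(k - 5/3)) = k - 5/3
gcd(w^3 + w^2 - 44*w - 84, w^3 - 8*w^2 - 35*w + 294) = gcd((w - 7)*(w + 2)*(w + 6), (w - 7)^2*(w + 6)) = w^2 - w - 42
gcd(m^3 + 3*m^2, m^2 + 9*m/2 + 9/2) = m + 3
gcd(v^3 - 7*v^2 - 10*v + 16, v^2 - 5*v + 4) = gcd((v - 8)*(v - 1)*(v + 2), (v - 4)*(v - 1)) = v - 1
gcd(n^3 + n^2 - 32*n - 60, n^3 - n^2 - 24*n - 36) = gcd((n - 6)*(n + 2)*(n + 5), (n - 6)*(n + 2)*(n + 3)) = n^2 - 4*n - 12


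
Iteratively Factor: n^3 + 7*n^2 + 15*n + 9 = (n + 1)*(n^2 + 6*n + 9) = (n + 1)*(n + 3)*(n + 3)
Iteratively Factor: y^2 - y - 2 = (y + 1)*(y - 2)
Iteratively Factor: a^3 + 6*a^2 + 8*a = (a + 4)*(a^2 + 2*a) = a*(a + 4)*(a + 2)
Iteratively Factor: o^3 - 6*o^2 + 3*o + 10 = (o + 1)*(o^2 - 7*o + 10) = (o - 2)*(o + 1)*(o - 5)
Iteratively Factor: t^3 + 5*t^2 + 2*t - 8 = (t - 1)*(t^2 + 6*t + 8) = (t - 1)*(t + 4)*(t + 2)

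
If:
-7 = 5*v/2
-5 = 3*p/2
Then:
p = -10/3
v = -14/5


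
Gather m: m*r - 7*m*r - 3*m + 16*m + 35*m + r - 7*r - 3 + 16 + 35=m*(48 - 6*r) - 6*r + 48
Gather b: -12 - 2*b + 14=2 - 2*b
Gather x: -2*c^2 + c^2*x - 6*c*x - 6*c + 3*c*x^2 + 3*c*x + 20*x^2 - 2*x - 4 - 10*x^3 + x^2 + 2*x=-2*c^2 - 6*c - 10*x^3 + x^2*(3*c + 21) + x*(c^2 - 3*c) - 4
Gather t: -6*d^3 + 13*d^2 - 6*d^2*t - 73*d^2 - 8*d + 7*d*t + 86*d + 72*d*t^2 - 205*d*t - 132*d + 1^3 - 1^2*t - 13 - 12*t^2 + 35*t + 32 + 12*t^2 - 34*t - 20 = -6*d^3 - 60*d^2 + 72*d*t^2 - 54*d + t*(-6*d^2 - 198*d)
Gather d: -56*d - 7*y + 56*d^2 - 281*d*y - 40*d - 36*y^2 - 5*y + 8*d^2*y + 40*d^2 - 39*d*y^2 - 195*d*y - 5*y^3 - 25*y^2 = d^2*(8*y + 96) + d*(-39*y^2 - 476*y - 96) - 5*y^3 - 61*y^2 - 12*y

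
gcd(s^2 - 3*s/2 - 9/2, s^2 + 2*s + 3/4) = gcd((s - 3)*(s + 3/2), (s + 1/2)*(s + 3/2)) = s + 3/2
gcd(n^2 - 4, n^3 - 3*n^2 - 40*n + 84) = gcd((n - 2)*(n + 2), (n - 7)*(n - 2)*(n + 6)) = n - 2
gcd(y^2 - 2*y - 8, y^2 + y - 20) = y - 4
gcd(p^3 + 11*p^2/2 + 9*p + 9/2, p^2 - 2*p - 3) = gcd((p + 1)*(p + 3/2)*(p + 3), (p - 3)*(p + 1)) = p + 1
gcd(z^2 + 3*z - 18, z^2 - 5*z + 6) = z - 3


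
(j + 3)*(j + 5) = j^2 + 8*j + 15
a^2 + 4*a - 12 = (a - 2)*(a + 6)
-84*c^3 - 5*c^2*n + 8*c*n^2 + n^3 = (-3*c + n)*(4*c + n)*(7*c + n)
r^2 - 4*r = r*(r - 4)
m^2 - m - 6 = (m - 3)*(m + 2)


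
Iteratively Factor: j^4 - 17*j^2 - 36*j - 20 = (j + 2)*(j^3 - 2*j^2 - 13*j - 10) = (j + 1)*(j + 2)*(j^2 - 3*j - 10) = (j - 5)*(j + 1)*(j + 2)*(j + 2)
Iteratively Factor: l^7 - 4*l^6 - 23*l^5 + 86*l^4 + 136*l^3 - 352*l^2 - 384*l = (l - 3)*(l^6 - l^5 - 26*l^4 + 8*l^3 + 160*l^2 + 128*l) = l*(l - 3)*(l^5 - l^4 - 26*l^3 + 8*l^2 + 160*l + 128) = l*(l - 3)*(l + 4)*(l^4 - 5*l^3 - 6*l^2 + 32*l + 32) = l*(l - 3)*(l + 1)*(l + 4)*(l^3 - 6*l^2 + 32) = l*(l - 3)*(l + 1)*(l + 2)*(l + 4)*(l^2 - 8*l + 16) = l*(l - 4)*(l - 3)*(l + 1)*(l + 2)*(l + 4)*(l - 4)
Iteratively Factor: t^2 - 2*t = (t)*(t - 2)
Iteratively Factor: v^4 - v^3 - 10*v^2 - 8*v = (v + 2)*(v^3 - 3*v^2 - 4*v) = (v - 4)*(v + 2)*(v^2 + v) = (v - 4)*(v + 1)*(v + 2)*(v)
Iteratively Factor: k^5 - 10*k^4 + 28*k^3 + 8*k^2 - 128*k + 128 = (k - 2)*(k^4 - 8*k^3 + 12*k^2 + 32*k - 64) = (k - 2)^2*(k^3 - 6*k^2 + 32) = (k - 2)^2*(k + 2)*(k^2 - 8*k + 16) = (k - 4)*(k - 2)^2*(k + 2)*(k - 4)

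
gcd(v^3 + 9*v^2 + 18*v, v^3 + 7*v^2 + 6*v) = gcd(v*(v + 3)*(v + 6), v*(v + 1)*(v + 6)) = v^2 + 6*v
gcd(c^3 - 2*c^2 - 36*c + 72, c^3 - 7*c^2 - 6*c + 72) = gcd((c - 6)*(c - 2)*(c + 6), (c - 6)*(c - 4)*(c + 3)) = c - 6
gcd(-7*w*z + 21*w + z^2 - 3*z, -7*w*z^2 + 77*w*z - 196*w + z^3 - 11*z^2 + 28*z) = -7*w + z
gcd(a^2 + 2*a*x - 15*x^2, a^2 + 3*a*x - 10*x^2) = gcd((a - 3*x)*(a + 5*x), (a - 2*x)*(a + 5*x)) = a + 5*x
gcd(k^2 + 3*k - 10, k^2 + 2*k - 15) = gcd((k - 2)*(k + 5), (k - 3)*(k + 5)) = k + 5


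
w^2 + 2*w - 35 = (w - 5)*(w + 7)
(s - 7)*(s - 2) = s^2 - 9*s + 14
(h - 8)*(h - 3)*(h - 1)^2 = h^4 - 13*h^3 + 47*h^2 - 59*h + 24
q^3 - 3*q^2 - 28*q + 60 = (q - 6)*(q - 2)*(q + 5)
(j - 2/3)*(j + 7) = j^2 + 19*j/3 - 14/3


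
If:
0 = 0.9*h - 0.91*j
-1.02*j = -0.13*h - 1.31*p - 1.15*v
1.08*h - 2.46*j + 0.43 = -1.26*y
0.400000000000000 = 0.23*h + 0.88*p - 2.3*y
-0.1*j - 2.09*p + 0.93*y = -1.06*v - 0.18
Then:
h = 0.20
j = 0.19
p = 0.06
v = 0.08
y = -0.13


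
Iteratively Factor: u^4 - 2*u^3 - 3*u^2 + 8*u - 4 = (u - 1)*(u^3 - u^2 - 4*u + 4) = (u - 1)*(u + 2)*(u^2 - 3*u + 2) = (u - 1)^2*(u + 2)*(u - 2)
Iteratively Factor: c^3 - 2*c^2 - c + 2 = (c - 1)*(c^2 - c - 2) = (c - 1)*(c + 1)*(c - 2)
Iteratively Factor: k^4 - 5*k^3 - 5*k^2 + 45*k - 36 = (k - 3)*(k^3 - 2*k^2 - 11*k + 12) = (k - 3)*(k + 3)*(k^2 - 5*k + 4) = (k - 4)*(k - 3)*(k + 3)*(k - 1)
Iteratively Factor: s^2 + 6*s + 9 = (s + 3)*(s + 3)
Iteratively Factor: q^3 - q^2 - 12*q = (q - 4)*(q^2 + 3*q) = (q - 4)*(q + 3)*(q)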